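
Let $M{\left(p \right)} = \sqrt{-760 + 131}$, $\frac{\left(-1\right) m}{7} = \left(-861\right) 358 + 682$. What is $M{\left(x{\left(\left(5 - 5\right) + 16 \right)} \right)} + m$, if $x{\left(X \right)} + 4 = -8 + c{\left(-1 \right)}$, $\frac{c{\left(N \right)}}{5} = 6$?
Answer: $2152892 + i \sqrt{629} \approx 2.1529 \cdot 10^{6} + 25.08 i$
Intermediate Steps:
$c{\left(N \right)} = 30$ ($c{\left(N \right)} = 5 \cdot 6 = 30$)
$x{\left(X \right)} = 18$ ($x{\left(X \right)} = -4 + \left(-8 + 30\right) = -4 + 22 = 18$)
$m = 2152892$ ($m = - 7 \left(\left(-861\right) 358 + 682\right) = - 7 \left(-308238 + 682\right) = \left(-7\right) \left(-307556\right) = 2152892$)
$M{\left(p \right)} = i \sqrt{629}$ ($M{\left(p \right)} = \sqrt{-629} = i \sqrt{629}$)
$M{\left(x{\left(\left(5 - 5\right) + 16 \right)} \right)} + m = i \sqrt{629} + 2152892 = 2152892 + i \sqrt{629}$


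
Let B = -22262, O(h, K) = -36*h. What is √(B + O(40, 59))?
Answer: I*√23702 ≈ 153.95*I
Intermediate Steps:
√(B + O(40, 59)) = √(-22262 - 36*40) = √(-22262 - 1440) = √(-23702) = I*√23702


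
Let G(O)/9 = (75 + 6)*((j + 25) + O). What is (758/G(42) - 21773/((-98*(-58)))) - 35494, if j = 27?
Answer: -6913232014711/194750892 ≈ -35498.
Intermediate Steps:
G(O) = 37908 + 729*O (G(O) = 9*((75 + 6)*((27 + 25) + O)) = 9*(81*(52 + O)) = 9*(4212 + 81*O) = 37908 + 729*O)
(758/G(42) - 21773/((-98*(-58)))) - 35494 = (758/(37908 + 729*42) - 21773/((-98*(-58)))) - 35494 = (758/(37908 + 30618) - 21773/5684) - 35494 = (758/68526 - 21773*1/5684) - 35494 = (758*(1/68526) - 21773/5684) - 35494 = (379/34263 - 21773/5684) - 35494 = -743854063/194750892 - 35494 = -6913232014711/194750892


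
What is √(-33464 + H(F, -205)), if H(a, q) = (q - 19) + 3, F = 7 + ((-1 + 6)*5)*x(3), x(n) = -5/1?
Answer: I*√33685 ≈ 183.53*I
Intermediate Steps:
x(n) = -5 (x(n) = -5*1 = -5)
F = -118 (F = 7 + ((-1 + 6)*5)*(-5) = 7 + (5*5)*(-5) = 7 + 25*(-5) = 7 - 125 = -118)
H(a, q) = -16 + q (H(a, q) = (-19 + q) + 3 = -16 + q)
√(-33464 + H(F, -205)) = √(-33464 + (-16 - 205)) = √(-33464 - 221) = √(-33685) = I*√33685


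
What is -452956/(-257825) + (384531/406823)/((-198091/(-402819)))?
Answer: 76438969252240133/20777594626787725 ≈ 3.6789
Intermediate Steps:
-452956/(-257825) + (384531/406823)/((-198091/(-402819))) = -452956*(-1/257825) + (384531*(1/406823))/((-198091*(-1/402819))) = 452956/257825 + 384531/(406823*(198091/402819)) = 452956/257825 + (384531/406823)*(402819/198091) = 452956/257825 + 154896392889/80587974893 = 76438969252240133/20777594626787725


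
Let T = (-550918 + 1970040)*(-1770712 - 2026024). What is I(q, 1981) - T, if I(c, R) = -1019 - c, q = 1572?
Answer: 5388031583201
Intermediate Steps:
T = -5388031585792 (T = 1419122*(-3796736) = -5388031585792)
I(q, 1981) - T = (-1019 - 1*1572) - 1*(-5388031585792) = (-1019 - 1572) + 5388031585792 = -2591 + 5388031585792 = 5388031583201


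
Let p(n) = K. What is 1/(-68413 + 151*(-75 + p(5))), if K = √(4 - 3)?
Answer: -1/79587 ≈ -1.2565e-5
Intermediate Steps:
K = 1 (K = √1 = 1)
p(n) = 1
1/(-68413 + 151*(-75 + p(5))) = 1/(-68413 + 151*(-75 + 1)) = 1/(-68413 + 151*(-74)) = 1/(-68413 - 11174) = 1/(-79587) = -1/79587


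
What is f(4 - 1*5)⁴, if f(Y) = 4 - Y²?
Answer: 81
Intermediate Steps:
f(4 - 1*5)⁴ = (4 - (4 - 1*5)²)⁴ = (4 - (4 - 5)²)⁴ = (4 - 1*(-1)²)⁴ = (4 - 1*1)⁴ = (4 - 1)⁴ = 3⁴ = 81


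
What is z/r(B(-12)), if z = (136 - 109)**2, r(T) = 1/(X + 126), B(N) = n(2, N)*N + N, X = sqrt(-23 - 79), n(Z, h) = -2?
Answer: 91854 + 729*I*sqrt(102) ≈ 91854.0 + 7362.5*I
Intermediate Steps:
X = I*sqrt(102) (X = sqrt(-102) = I*sqrt(102) ≈ 10.1*I)
B(N) = -N (B(N) = -2*N + N = -N)
r(T) = 1/(126 + I*sqrt(102)) (r(T) = 1/(I*sqrt(102) + 126) = 1/(126 + I*sqrt(102)))
z = 729 (z = 27**2 = 729)
z/r(B(-12)) = 729/(21/2663 - I*sqrt(102)/15978)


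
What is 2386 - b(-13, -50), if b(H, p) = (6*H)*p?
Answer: -1514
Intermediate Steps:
b(H, p) = 6*H*p
2386 - b(-13, -50) = 2386 - 6*(-13)*(-50) = 2386 - 1*3900 = 2386 - 3900 = -1514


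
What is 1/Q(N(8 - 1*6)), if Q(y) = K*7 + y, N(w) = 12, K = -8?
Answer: -1/44 ≈ -0.022727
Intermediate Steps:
Q(y) = -56 + y (Q(y) = -8*7 + y = -56 + y)
1/Q(N(8 - 1*6)) = 1/(-56 + 12) = 1/(-44) = -1/44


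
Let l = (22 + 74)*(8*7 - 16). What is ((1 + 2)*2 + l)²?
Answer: 14791716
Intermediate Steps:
l = 3840 (l = 96*(56 - 16) = 96*40 = 3840)
((1 + 2)*2 + l)² = ((1 + 2)*2 + 3840)² = (3*2 + 3840)² = (6 + 3840)² = 3846² = 14791716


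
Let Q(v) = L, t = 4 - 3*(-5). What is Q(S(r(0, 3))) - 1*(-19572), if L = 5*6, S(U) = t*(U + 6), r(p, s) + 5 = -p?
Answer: 19602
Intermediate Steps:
t = 19 (t = 4 + 15 = 19)
r(p, s) = -5 - p
S(U) = 114 + 19*U (S(U) = 19*(U + 6) = 19*(6 + U) = 114 + 19*U)
L = 30
Q(v) = 30
Q(S(r(0, 3))) - 1*(-19572) = 30 - 1*(-19572) = 30 + 19572 = 19602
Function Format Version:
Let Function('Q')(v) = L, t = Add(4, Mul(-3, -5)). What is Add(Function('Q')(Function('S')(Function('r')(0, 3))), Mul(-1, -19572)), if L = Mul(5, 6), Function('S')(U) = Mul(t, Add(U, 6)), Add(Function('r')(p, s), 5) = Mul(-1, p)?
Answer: 19602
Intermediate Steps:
t = 19 (t = Add(4, 15) = 19)
Function('r')(p, s) = Add(-5, Mul(-1, p))
Function('S')(U) = Add(114, Mul(19, U)) (Function('S')(U) = Mul(19, Add(U, 6)) = Mul(19, Add(6, U)) = Add(114, Mul(19, U)))
L = 30
Function('Q')(v) = 30
Add(Function('Q')(Function('S')(Function('r')(0, 3))), Mul(-1, -19572)) = Add(30, Mul(-1, -19572)) = Add(30, 19572) = 19602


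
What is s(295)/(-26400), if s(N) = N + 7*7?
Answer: -43/3300 ≈ -0.013030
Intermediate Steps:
s(N) = 49 + N (s(N) = N + 49 = 49 + N)
s(295)/(-26400) = (49 + 295)/(-26400) = 344*(-1/26400) = -43/3300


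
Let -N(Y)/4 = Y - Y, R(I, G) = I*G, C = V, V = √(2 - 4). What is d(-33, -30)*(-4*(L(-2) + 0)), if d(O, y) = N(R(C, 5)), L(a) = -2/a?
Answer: 0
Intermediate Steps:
V = I*√2 (V = √(-2) = I*√2 ≈ 1.4142*I)
C = I*√2 ≈ 1.4142*I
R(I, G) = G*I
N(Y) = 0 (N(Y) = -4*(Y - Y) = -4*0 = 0)
d(O, y) = 0
d(-33, -30)*(-4*(L(-2) + 0)) = 0*(-4*(-2/(-2) + 0)) = 0*(-4*(-2*(-½) + 0)) = 0*(-4*(1 + 0)) = 0*(-4*1) = 0*(-4) = 0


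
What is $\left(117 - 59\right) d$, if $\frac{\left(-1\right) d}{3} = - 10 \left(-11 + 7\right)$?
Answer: $-6960$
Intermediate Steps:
$d = -120$ ($d = - 3 \left(- 10 \left(-11 + 7\right)\right) = - 3 \left(\left(-10\right) \left(-4\right)\right) = \left(-3\right) 40 = -120$)
$\left(117 - 59\right) d = \left(117 - 59\right) \left(-120\right) = 58 \left(-120\right) = -6960$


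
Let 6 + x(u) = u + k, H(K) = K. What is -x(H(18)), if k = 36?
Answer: -48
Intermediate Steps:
x(u) = 30 + u (x(u) = -6 + (u + 36) = -6 + (36 + u) = 30 + u)
-x(H(18)) = -(30 + 18) = -1*48 = -48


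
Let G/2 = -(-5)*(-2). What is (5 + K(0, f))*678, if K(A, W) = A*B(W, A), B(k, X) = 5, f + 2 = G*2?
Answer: 3390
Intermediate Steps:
G = -20 (G = 2*(-(-5)*(-2)) = 2*(-1*10) = 2*(-10) = -20)
f = -42 (f = -2 - 20*2 = -2 - 40 = -42)
K(A, W) = 5*A (K(A, W) = A*5 = 5*A)
(5 + K(0, f))*678 = (5 + 5*0)*678 = (5 + 0)*678 = 5*678 = 3390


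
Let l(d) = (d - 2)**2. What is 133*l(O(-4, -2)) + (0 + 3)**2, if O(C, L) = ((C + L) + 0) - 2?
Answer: 13309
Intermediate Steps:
O(C, L) = -2 + C + L (O(C, L) = (C + L) - 2 = -2 + C + L)
l(d) = (-2 + d)**2
133*l(O(-4, -2)) + (0 + 3)**2 = 133*(-2 + (-2 - 4 - 2))**2 + (0 + 3)**2 = 133*(-2 - 8)**2 + 3**2 = 133*(-10)**2 + 9 = 133*100 + 9 = 13300 + 9 = 13309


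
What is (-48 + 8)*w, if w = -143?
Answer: 5720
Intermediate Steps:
(-48 + 8)*w = (-48 + 8)*(-143) = -40*(-143) = 5720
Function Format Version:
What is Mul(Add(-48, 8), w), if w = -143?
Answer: 5720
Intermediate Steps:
Mul(Add(-48, 8), w) = Mul(Add(-48, 8), -143) = Mul(-40, -143) = 5720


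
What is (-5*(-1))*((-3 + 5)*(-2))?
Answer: -20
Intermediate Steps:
(-5*(-1))*((-3 + 5)*(-2)) = 5*(2*(-2)) = 5*(-4) = -20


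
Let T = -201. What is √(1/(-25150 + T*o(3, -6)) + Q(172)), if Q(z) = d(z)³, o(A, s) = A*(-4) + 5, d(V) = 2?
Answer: √4509816649/23743 ≈ 2.8284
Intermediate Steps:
o(A, s) = 5 - 4*A (o(A, s) = -4*A + 5 = 5 - 4*A)
Q(z) = 8 (Q(z) = 2³ = 8)
√(1/(-25150 + T*o(3, -6)) + Q(172)) = √(1/(-25150 - 201*(5 - 4*3)) + 8) = √(1/(-25150 - 201*(5 - 12)) + 8) = √(1/(-25150 - 201*(-7)) + 8) = √(1/(-25150 + 1407) + 8) = √(1/(-23743) + 8) = √(-1/23743 + 8) = √(189943/23743) = √4509816649/23743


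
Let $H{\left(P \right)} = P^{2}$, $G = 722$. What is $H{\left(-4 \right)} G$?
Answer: $11552$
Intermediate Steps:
$H{\left(-4 \right)} G = \left(-4\right)^{2} \cdot 722 = 16 \cdot 722 = 11552$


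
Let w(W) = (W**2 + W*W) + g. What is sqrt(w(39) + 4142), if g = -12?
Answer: 2*sqrt(1793) ≈ 84.688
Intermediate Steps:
w(W) = -12 + 2*W**2 (w(W) = (W**2 + W*W) - 12 = (W**2 + W**2) - 12 = 2*W**2 - 12 = -12 + 2*W**2)
sqrt(w(39) + 4142) = sqrt((-12 + 2*39**2) + 4142) = sqrt((-12 + 2*1521) + 4142) = sqrt((-12 + 3042) + 4142) = sqrt(3030 + 4142) = sqrt(7172) = 2*sqrt(1793)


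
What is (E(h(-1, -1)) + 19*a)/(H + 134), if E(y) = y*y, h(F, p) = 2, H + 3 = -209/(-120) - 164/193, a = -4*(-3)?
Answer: 5373120/3054617 ≈ 1.7590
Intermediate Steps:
a = 12
H = -48823/23160 (H = -3 + (-209/(-120) - 164/193) = -3 + (-209*(-1/120) - 164*1/193) = -3 + (209/120 - 164/193) = -3 + 20657/23160 = -48823/23160 ≈ -2.1081)
E(y) = y**2
(E(h(-1, -1)) + 19*a)/(H + 134) = (2**2 + 19*12)/(-48823/23160 + 134) = (4 + 228)/(3054617/23160) = 232*(23160/3054617) = 5373120/3054617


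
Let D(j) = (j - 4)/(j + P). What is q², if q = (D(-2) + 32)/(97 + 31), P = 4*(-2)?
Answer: 26569/409600 ≈ 0.064866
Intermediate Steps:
P = -8
D(j) = (-4 + j)/(-8 + j) (D(j) = (j - 4)/(j - 8) = (-4 + j)/(-8 + j))
q = 163/640 (q = ((-4 - 2)/(-8 - 2) + 32)/(97 + 31) = (-6/(-10) + 32)/128 = (-⅒*(-6) + 32)*(1/128) = (⅗ + 32)*(1/128) = (163/5)*(1/128) = 163/640 ≈ 0.25469)
q² = (163/640)² = 26569/409600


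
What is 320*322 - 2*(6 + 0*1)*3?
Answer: 103004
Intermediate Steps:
320*322 - 2*(6 + 0*1)*3 = 103040 - 2*(6 + 0)*3 = 103040 - 2*6*3 = 103040 - 12*3 = 103040 - 36 = 103004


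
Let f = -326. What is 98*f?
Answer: -31948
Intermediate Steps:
98*f = 98*(-326) = -31948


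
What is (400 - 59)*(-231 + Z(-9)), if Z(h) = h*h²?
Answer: -327360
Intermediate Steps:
Z(h) = h³
(400 - 59)*(-231 + Z(-9)) = (400 - 59)*(-231 + (-9)³) = 341*(-231 - 729) = 341*(-960) = -327360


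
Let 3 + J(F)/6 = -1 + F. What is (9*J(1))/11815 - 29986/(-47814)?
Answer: 173269361/282461205 ≈ 0.61343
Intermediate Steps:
J(F) = -24 + 6*F (J(F) = -18 + 6*(-1 + F) = -18 + (-6 + 6*F) = -24 + 6*F)
(9*J(1))/11815 - 29986/(-47814) = (9*(-24 + 6*1))/11815 - 29986/(-47814) = (9*(-24 + 6))*(1/11815) - 29986*(-1/47814) = (9*(-18))*(1/11815) + 14993/23907 = -162*1/11815 + 14993/23907 = -162/11815 + 14993/23907 = 173269361/282461205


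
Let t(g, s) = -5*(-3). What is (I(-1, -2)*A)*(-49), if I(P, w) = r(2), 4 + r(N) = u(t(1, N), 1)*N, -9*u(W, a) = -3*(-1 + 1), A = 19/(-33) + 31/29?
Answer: 92512/957 ≈ 96.669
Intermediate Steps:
t(g, s) = 15
A = 472/957 (A = 19*(-1/33) + 31*(1/29) = -19/33 + 31/29 = 472/957 ≈ 0.49321)
u(W, a) = 0 (u(W, a) = -(-1)*(-1 + 1)/3 = -(-1)*0/3 = -⅑*0 = 0)
r(N) = -4 (r(N) = -4 + 0*N = -4 + 0 = -4)
I(P, w) = -4
(I(-1, -2)*A)*(-49) = -4*472/957*(-49) = -1888/957*(-49) = 92512/957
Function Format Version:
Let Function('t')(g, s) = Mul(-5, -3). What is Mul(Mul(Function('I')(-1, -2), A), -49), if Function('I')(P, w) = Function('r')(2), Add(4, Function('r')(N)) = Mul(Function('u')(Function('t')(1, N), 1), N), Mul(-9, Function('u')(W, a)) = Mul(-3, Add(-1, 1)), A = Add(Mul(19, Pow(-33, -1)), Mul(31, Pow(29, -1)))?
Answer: Rational(92512, 957) ≈ 96.669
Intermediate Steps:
Function('t')(g, s) = 15
A = Rational(472, 957) (A = Add(Mul(19, Rational(-1, 33)), Mul(31, Rational(1, 29))) = Add(Rational(-19, 33), Rational(31, 29)) = Rational(472, 957) ≈ 0.49321)
Function('u')(W, a) = 0 (Function('u')(W, a) = Mul(Rational(-1, 9), Mul(-3, Add(-1, 1))) = Mul(Rational(-1, 9), Mul(-3, 0)) = Mul(Rational(-1, 9), 0) = 0)
Function('r')(N) = -4 (Function('r')(N) = Add(-4, Mul(0, N)) = Add(-4, 0) = -4)
Function('I')(P, w) = -4
Mul(Mul(Function('I')(-1, -2), A), -49) = Mul(Mul(-4, Rational(472, 957)), -49) = Mul(Rational(-1888, 957), -49) = Rational(92512, 957)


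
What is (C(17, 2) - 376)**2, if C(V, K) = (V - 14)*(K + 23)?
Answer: 90601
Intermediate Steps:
C(V, K) = (-14 + V)*(23 + K)
(C(17, 2) - 376)**2 = ((-322 - 14*2 + 23*17 + 2*17) - 376)**2 = ((-322 - 28 + 391 + 34) - 376)**2 = (75 - 376)**2 = (-301)**2 = 90601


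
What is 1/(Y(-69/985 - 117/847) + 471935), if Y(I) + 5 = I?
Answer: 834295/393728665662 ≈ 2.1190e-6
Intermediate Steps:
Y(I) = -5 + I
1/(Y(-69/985 - 117/847) + 471935) = 1/((-5 + (-69/985 - 117/847)) + 471935) = 1/((-5 - 173688/834295) + 471935) = 1/(-4345163/834295 + 471935) = 1/(393728665662/834295) = 834295/393728665662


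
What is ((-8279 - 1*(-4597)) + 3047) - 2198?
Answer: -2833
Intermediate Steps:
((-8279 - 1*(-4597)) + 3047) - 2198 = ((-8279 + 4597) + 3047) - 2198 = (-3682 + 3047) - 2198 = -635 - 2198 = -2833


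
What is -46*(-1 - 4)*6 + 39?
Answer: 1419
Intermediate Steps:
-46*(-1 - 4)*6 + 39 = -(-230)*6 + 39 = -46*(-30) + 39 = 1380 + 39 = 1419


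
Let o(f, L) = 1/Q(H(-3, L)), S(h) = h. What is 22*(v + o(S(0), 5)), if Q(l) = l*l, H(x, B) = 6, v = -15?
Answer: -5929/18 ≈ -329.39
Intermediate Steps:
Q(l) = l²
o(f, L) = 1/36 (o(f, L) = 1/(6²) = 1/36)
22*(v + o(S(0), 5)) = 22*(-15 + 1/36) = 22*(-539/36) = -5929/18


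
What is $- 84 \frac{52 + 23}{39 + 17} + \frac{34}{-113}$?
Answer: $- \frac{25493}{226} \approx -112.8$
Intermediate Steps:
$- 84 \frac{52 + 23}{39 + 17} + \frac{34}{-113} = - 84 \cdot \frac{75}{56} + 34 \left(- \frac{1}{113}\right) = - 84 \cdot 75 \cdot \frac{1}{56} - \frac{34}{113} = \left(-84\right) \frac{75}{56} - \frac{34}{113} = - \frac{225}{2} - \frac{34}{113} = - \frac{25493}{226}$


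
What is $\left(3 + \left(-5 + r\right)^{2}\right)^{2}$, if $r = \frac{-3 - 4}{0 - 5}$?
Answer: $\frac{159201}{625} \approx 254.72$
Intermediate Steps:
$r = \frac{7}{5}$ ($r = - \frac{7}{-5} = \left(-7\right) \left(- \frac{1}{5}\right) = \frac{7}{5} \approx 1.4$)
$\left(3 + \left(-5 + r\right)^{2}\right)^{2} = \left(3 + \left(-5 + \frac{7}{5}\right)^{2}\right)^{2} = \left(3 + \left(- \frac{18}{5}\right)^{2}\right)^{2} = \left(3 + \frac{324}{25}\right)^{2} = \left(\frac{399}{25}\right)^{2} = \frac{159201}{625}$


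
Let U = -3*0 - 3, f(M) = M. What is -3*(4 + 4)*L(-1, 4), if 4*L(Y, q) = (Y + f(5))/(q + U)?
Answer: -24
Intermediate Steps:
U = -3 (U = 0 - 3 = -3)
L(Y, q) = (5 + Y)/(4*(-3 + q)) (L(Y, q) = ((Y + 5)/(q - 3))/4 = ((5 + Y)/(-3 + q))/4 = (5 + Y)/(4*(-3 + q)))
-3*(4 + 4)*L(-1, 4) = -3*(4 + 4)*(5 - 1)/(4*(-3 + 4)) = -24*(¼)*4/1 = -24*(¼)*1*4 = -24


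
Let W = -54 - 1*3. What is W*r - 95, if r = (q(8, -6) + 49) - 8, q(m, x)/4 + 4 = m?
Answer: -3344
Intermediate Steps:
q(m, x) = -16 + 4*m
W = -57 (W = -54 - 3 = -57)
r = 57 (r = ((-16 + 4*8) + 49) - 8 = ((-16 + 32) + 49) - 8 = (16 + 49) - 8 = 65 - 8 = 57)
W*r - 95 = -57*57 - 95 = -3249 - 95 = -3344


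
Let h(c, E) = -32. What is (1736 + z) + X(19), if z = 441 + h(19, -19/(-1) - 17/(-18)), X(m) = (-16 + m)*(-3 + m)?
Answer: 2193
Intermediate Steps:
z = 409 (z = 441 - 32 = 409)
(1736 + z) + X(19) = (1736 + 409) + (48 + 19**2 - 19*19) = 2145 + (48 + 361 - 361) = 2145 + 48 = 2193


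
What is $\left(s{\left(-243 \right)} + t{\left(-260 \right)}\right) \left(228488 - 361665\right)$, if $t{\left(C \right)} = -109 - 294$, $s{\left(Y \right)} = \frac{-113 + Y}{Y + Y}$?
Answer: $\frac{13018184927}{243} \approx 5.3573 \cdot 10^{7}$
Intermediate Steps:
$s{\left(Y \right)} = \frac{-113 + Y}{2 Y}$
$t{\left(C \right)} = -403$
$\left(s{\left(-243 \right)} + t{\left(-260 \right)}\right) \left(228488 - 361665\right) = \left(\frac{-113 - 243}{2 \left(-243\right)} - 403\right) \left(228488 - 361665\right) = \left(\frac{1}{2} \left(- \frac{1}{243}\right) \left(-356\right) - 403\right) \left(-133177\right) = \left(\frac{178}{243} - 403\right) \left(-133177\right) = \left(- \frac{97751}{243}\right) \left(-133177\right) = \frac{13018184927}{243}$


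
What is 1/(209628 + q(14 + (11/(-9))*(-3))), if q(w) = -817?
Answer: 1/208811 ≈ 4.7890e-6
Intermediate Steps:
1/(209628 + q(14 + (11/(-9))*(-3))) = 1/(209628 - 817) = 1/208811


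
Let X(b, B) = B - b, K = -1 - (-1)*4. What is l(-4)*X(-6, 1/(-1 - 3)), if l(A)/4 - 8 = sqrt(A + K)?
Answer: 184 + 23*I ≈ 184.0 + 23.0*I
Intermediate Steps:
K = 3 (K = -1 - 1*(-4) = -1 + 4 = 3)
l(A) = 32 + 4*sqrt(3 + A) (l(A) = 32 + 4*sqrt(A + 3) = 32 + 4*sqrt(3 + A))
l(-4)*X(-6, 1/(-1 - 3)) = (32 + 4*sqrt(3 - 4))*(1/(-1 - 3) - 1*(-6)) = (32 + 4*sqrt(-1))*(1/(-4) + 6) = (32 + 4*I)*(-1/4 + 6) = (32 + 4*I)*(23/4) = 184 + 23*I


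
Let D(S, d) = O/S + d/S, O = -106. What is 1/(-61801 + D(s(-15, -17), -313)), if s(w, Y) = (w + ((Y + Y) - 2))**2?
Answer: -2601/160744820 ≈ -1.6181e-5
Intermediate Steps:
s(w, Y) = (-2 + w + 2*Y)**2 (s(w, Y) = (w + (2*Y - 2))**2 = (w + (-2 + 2*Y))**2 = (-2 + w + 2*Y)**2)
D(S, d) = -106/S + d/S
1/(-61801 + D(s(-15, -17), -313)) = 1/(-61801 + (-106 - 313)/((-2 - 15 + 2*(-17))**2)) = 1/(-61801 - 419/(-2 - 15 - 34)**2) = 1/(-61801 - 419/(-51)**2) = 1/(-61801 - 419/2601) = 1/(-160744820/2601) = -2601/160744820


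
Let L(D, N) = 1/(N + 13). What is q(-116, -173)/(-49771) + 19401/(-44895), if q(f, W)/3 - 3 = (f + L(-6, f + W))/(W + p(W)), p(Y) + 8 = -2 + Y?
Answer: -10546745692389/24394443387280 ≈ -0.43234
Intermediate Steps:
L(D, N) = 1/(13 + N)
p(Y) = -10 + Y (p(Y) = -8 + (-2 + Y) = -10 + Y)
q(f, W) = 9 + 3*(f + 1/(13 + W + f))/(-10 + 2*W) (q(f, W) = 9 + 3*((f + 1/(13 + (f + W)))/(W + (-10 + W))) = 9 + 3*((f + 1/(13 + (W + f)))/(-10 + 2*W)) = 9 + 3*((f + 1/(13 + W + f))/(-10 + 2*W)) = 9 + 3*(f + 1/(13 + W + f))/(-10 + 2*W))
q(-116, -173)/(-49771) + 19401/(-44895) = (3*(1 + (-30 - 116 + 6*(-173))*(13 - 173 - 116))/(2*(-5 - 173)*(13 - 173 - 116)))/(-49771) + 19401/(-44895) = ((3/2)*(1 + (-30 - 116 - 1038)*(-276))/(-178*(-276)))*(-1/49771) + 19401*(-1/44895) = ((3/2)*(-1/178)*(-1/276)*(1 - 1184*(-276)))*(-1/49771) - 6467/14965 = ((3/2)*(-1/178)*(-1/276)*(1 + 326784))*(-1/49771) - 6467/14965 = ((3/2)*(-1/178)*(-1/276)*326785)*(-1/49771) - 6467/14965 = (326785/32752)*(-1/49771) - 6467/14965 = -326785/1630099792 - 6467/14965 = -10546745692389/24394443387280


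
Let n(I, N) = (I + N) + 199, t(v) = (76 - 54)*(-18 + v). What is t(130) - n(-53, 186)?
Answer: 2132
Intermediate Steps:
t(v) = -396 + 22*v (t(v) = 22*(-18 + v) = -396 + 22*v)
n(I, N) = 199 + I + N
t(130) - n(-53, 186) = (-396 + 22*130) - (199 - 53 + 186) = (-396 + 2860) - 1*332 = 2464 - 332 = 2132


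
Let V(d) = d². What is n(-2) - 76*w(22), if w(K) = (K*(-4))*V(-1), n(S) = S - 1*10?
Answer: 6676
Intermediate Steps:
n(S) = -10 + S (n(S) = S - 10 = -10 + S)
w(K) = -4*K (w(K) = (K*(-4))*(-1)² = -4*K*1 = -4*K)
n(-2) - 76*w(22) = (-10 - 2) - (-304)*22 = -12 - 76*(-88) = -12 + 6688 = 6676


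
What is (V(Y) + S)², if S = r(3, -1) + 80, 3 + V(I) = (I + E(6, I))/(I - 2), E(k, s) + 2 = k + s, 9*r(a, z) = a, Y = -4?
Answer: 6084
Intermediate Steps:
r(a, z) = a/9
E(k, s) = -2 + k + s (E(k, s) = -2 + (k + s) = -2 + k + s)
V(I) = -3 + (4 + 2*I)/(-2 + I) (V(I) = -3 + (I + (-2 + 6 + I))/(I - 2) = -3 + (I + (4 + I))/(-2 + I) = -3 + (4 + 2*I)/(-2 + I))
S = 241/3 (S = (⅑)*3 + 80 = ⅓ + 80 = 241/3 ≈ 80.333)
(V(Y) + S)² = ((10 - 1*(-4))/(-2 - 4) + 241/3)² = ((10 + 4)/(-6) + 241/3)² = (-⅙*14 + 241/3)² = (-7/3 + 241/3)² = 78² = 6084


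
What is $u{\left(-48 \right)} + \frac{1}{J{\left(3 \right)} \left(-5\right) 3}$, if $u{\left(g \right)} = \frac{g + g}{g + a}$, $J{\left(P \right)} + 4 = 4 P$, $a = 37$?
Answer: $\frac{11509}{1320} \approx 8.7189$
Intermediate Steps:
$J{\left(P \right)} = -4 + 4 P$
$u{\left(g \right)} = \frac{2 g}{37 + g}$ ($u{\left(g \right)} = \frac{g + g}{g + 37} = \frac{2 g}{37 + g}$)
$u{\left(-48 \right)} + \frac{1}{J{\left(3 \right)} \left(-5\right) 3} = 2 \left(-48\right) \frac{1}{37 - 48} + \frac{1}{\left(-4 + 4 \cdot 3\right) \left(-5\right) 3} = 2 \left(-48\right) \frac{1}{-11} + \frac{1}{\left(-4 + 12\right) \left(-5\right) 3} = 2 \left(-48\right) \left(- \frac{1}{11}\right) + \frac{1}{8 \left(-5\right) 3} = \frac{96}{11} + \frac{1}{\left(-40\right) 3} = \frac{96}{11} + \frac{1}{-120} = \frac{96}{11} - \frac{1}{120} = \frac{11509}{1320}$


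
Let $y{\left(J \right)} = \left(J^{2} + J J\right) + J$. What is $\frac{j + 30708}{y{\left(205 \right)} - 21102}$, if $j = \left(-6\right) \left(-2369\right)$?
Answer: $\frac{14974}{21051} \approx 0.71132$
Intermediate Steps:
$y{\left(J \right)} = J + 2 J^{2}$ ($y{\left(J \right)} = \left(J^{2} + J^{2}\right) + J = 2 J^{2} + J = J + 2 J^{2}$)
$j = 14214$
$\frac{j + 30708}{y{\left(205 \right)} - 21102} = \frac{14214 + 30708}{205 \left(1 + 2 \cdot 205\right) - 21102} = \frac{44922}{205 \left(1 + 410\right) - 21102} = \frac{44922}{205 \cdot 411 - 21102} = \frac{44922}{84255 - 21102} = \frac{44922}{63153} = 44922 \cdot \frac{1}{63153} = \frac{14974}{21051}$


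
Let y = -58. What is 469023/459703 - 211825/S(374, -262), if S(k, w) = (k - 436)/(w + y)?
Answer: -15580239536287/14250793 ≈ -1.0933e+6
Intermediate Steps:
S(k, w) = (-436 + k)/(-58 + w) (S(k, w) = (k - 436)/(w - 58) = (-436 + k)/(-58 + w))
469023/459703 - 211825/S(374, -262) = 469023/459703 - 211825*(-58 - 262)/(-436 + 374) = 469023*(1/459703) - 211825/(-62/(-320)) = 469023/459703 - 211825/((-1/320*(-62))) = 469023/459703 - 211825/31/160 = 469023/459703 - 211825*160/31 = 469023/459703 - 33892000/31 = -15580239536287/14250793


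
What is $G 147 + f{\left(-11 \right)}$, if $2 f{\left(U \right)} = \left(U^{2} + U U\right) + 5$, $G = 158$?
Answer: $\frac{46699}{2} \approx 23350.0$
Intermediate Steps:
$f{\left(U \right)} = \frac{5}{2} + U^{2}$ ($f{\left(U \right)} = \frac{\left(U^{2} + U U\right) + 5}{2} = \frac{\left(U^{2} + U^{2}\right) + 5}{2} = \frac{2 U^{2} + 5}{2} = \frac{5 + 2 U^{2}}{2} = \frac{5}{2} + U^{2}$)
$G 147 + f{\left(-11 \right)} = 158 \cdot 147 + \left(\frac{5}{2} + \left(-11\right)^{2}\right) = 23226 + \left(\frac{5}{2} + 121\right) = 23226 + \frac{247}{2} = \frac{46699}{2}$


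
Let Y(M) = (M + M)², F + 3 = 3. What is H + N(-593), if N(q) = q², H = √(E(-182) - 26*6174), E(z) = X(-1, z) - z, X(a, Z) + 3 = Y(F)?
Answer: 351649 + I*√160345 ≈ 3.5165e+5 + 400.43*I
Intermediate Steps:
F = 0 (F = -3 + 3 = 0)
Y(M) = 4*M² (Y(M) = (2*M)² = 4*M²)
X(a, Z) = -3 (X(a, Z) = -3 + 4*0² = -3 + 4*0 = -3 + 0 = -3)
E(z) = -3 - z
H = I*√160345 (H = √((-3 - 1*(-182)) - 26*6174) = √((-3 + 182) - 160524) = √(179 - 160524) = √(-160345) = I*√160345 ≈ 400.43*I)
H + N(-593) = I*√160345 + (-593)² = I*√160345 + 351649 = 351649 + I*√160345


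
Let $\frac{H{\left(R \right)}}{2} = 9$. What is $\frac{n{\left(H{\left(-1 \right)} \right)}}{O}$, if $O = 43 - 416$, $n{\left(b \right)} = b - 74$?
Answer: $\frac{56}{373} \approx 0.15013$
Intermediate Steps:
$H{\left(R \right)} = 18$ ($H{\left(R \right)} = 2 \cdot 9 = 18$)
$n{\left(b \right)} = -74 + b$
$O = -373$ ($O = 43 - 416 = -373$)
$\frac{n{\left(H{\left(-1 \right)} \right)}}{O} = \frac{-74 + 18}{-373} = \left(-56\right) \left(- \frac{1}{373}\right) = \frac{56}{373}$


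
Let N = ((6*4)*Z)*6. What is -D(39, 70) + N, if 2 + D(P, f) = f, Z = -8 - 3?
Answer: -1652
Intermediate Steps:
Z = -11
D(P, f) = -2 + f
N = -1584 (N = ((6*4)*(-11))*6 = (24*(-11))*6 = -264*6 = -1584)
-D(39, 70) + N = -(-2 + 70) - 1584 = -1*68 - 1584 = -68 - 1584 = -1652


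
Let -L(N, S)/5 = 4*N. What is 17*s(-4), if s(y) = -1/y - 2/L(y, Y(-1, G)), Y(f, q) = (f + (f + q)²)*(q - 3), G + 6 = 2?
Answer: 153/40 ≈ 3.8250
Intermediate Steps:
G = -4 (G = -6 + 2 = -4)
Y(f, q) = (-3 + q)*(f + (f + q)²) (Y(f, q) = (f + (f + q)²)*(-3 + q) = (-3 + q)*(f + (f + q)²))
L(N, S) = -20*N
s(y) = -9/(10*y) (s(y) = -1/y - 2*(-1/(20*y)) = -1/y - (-1)/(10*y) = -1/y + 1/(10*y) = -9/(10*y))
17*s(-4) = 17*(-9/10/(-4)) = 17*(-9/10*(-¼)) = 17*(9/40) = 153/40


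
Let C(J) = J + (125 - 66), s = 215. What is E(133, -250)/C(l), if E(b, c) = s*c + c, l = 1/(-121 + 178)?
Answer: -769500/841 ≈ -914.98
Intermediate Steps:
l = 1/57 ≈ 0.017544
E(b, c) = 216*c (E(b, c) = 215*c + c = 216*c)
C(J) = 59 + J (C(J) = J + 59 = 59 + J)
E(133, -250)/C(l) = (216*(-250))/(59 + 1/57) = -54000/3364/57 = -54000*57/3364 = -769500/841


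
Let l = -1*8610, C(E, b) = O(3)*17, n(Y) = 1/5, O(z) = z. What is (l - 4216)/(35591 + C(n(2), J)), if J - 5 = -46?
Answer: -6413/17821 ≈ -0.35986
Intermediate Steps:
J = -41 (J = 5 - 46 = -41)
n(Y) = ⅕
C(E, b) = 51 (C(E, b) = 3*17 = 51)
l = -8610
(l - 4216)/(35591 + C(n(2), J)) = (-8610 - 4216)/(35591 + 51) = -12826/35642 = -12826*1/35642 = -6413/17821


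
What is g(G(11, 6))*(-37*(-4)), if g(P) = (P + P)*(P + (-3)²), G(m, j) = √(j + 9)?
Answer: 4440 + 2664*√15 ≈ 14758.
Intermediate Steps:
G(m, j) = √(9 + j)
g(P) = 2*P*(9 + P) (g(P) = (2*P)*(P + 9) = (2*P)*(9 + P) = 2*P*(9 + P))
g(G(11, 6))*(-37*(-4)) = (2*√(9 + 6)*(9 + √(9 + 6)))*(-37*(-4)) = (2*√15*(9 + √15))*148 = 296*√15*(9 + √15)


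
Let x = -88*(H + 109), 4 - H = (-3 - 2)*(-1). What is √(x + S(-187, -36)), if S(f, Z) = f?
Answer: I*√9691 ≈ 98.443*I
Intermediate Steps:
H = -1 (H = 4 - (-3 - 2)*(-1) = 4 - (-5)*(-1) = 4 - 1*5 = 4 - 5 = -1)
x = -9504 (x = -88*(-1 + 109) = -88*108 = -9504)
√(x + S(-187, -36)) = √(-9504 - 187) = √(-9691) = I*√9691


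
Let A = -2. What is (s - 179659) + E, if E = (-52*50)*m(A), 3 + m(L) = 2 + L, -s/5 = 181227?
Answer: -1077994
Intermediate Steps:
s = -906135 (s = -5*181227 = -906135)
m(L) = -1 + L (m(L) = -3 + (2 + L) = -1 + L)
E = 7800 (E = (-52*50)*(-1 - 2) = -2600*(-3) = 7800)
(s - 179659) + E = (-906135 - 179659) + 7800 = -1085794 + 7800 = -1077994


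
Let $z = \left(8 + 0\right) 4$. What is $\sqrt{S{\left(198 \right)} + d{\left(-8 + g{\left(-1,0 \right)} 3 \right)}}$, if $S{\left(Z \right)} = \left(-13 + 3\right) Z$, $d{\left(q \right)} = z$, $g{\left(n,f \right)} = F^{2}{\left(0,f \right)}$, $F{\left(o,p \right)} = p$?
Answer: $2 i \sqrt{487} \approx 44.136 i$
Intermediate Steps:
$z = 32$ ($z = 8 \cdot 4 = 32$)
$g{\left(n,f \right)} = f^{2}$
$d{\left(q \right)} = 32$
$S{\left(Z \right)} = - 10 Z$
$\sqrt{S{\left(198 \right)} + d{\left(-8 + g{\left(-1,0 \right)} 3 \right)}} = \sqrt{\left(-10\right) 198 + 32} = \sqrt{-1980 + 32} = \sqrt{-1948} = 2 i \sqrt{487}$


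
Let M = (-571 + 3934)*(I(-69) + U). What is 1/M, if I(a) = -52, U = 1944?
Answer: 1/6362796 ≈ 1.5716e-7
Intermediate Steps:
M = 6362796 (M = (-571 + 3934)*(-52 + 1944) = 3363*1892 = 6362796)
1/M = 1/6362796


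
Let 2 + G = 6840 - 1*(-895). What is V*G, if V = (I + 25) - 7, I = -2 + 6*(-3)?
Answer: -15466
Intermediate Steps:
I = -20 (I = -2 - 18 = -20)
V = -2 (V = (-20 + 25) - 7 = 5 - 7 = -2)
G = 7733 (G = -2 + (6840 - 1*(-895)) = -2 + (6840 + 895) = -2 + 7735 = 7733)
V*G = -2*7733 = -15466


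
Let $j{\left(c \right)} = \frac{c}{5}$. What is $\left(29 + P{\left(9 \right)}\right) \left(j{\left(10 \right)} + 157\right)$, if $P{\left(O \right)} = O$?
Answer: $6042$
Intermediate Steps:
$j{\left(c \right)} = \frac{c}{5}$ ($j{\left(c \right)} = c \frac{1}{5} = \frac{c}{5}$)
$\left(29 + P{\left(9 \right)}\right) \left(j{\left(10 \right)} + 157\right) = \left(29 + 9\right) \left(\frac{1}{5} \cdot 10 + 157\right) = 38 \left(2 + 157\right) = 38 \cdot 159 = 6042$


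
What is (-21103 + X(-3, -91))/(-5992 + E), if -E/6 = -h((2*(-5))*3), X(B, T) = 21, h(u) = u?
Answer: 10541/3086 ≈ 3.4157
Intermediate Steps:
E = -180 (E = -(-6)*(2*(-5))*3 = -(-6)*(-10*3) = -(-6)*(-30) = -6*30 = -180)
(-21103 + X(-3, -91))/(-5992 + E) = (-21103 + 21)/(-5992 - 180) = -21082/(-6172) = -21082*(-1/6172) = 10541/3086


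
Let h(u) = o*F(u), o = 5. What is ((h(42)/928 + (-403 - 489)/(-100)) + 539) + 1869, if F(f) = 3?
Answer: 56072919/23200 ≈ 2416.9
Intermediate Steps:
h(u) = 15 (h(u) = 5*3 = 15)
((h(42)/928 + (-403 - 489)/(-100)) + 539) + 1869 = ((15/928 + (-403 - 489)/(-100)) + 539) + 1869 = ((15*(1/928) - 892*(-1/100)) + 539) + 1869 = ((15/928 + 223/25) + 539) + 1869 = (207319/23200 + 539) + 1869 = 12712119/23200 + 1869 = 56072919/23200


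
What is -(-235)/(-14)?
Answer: -235/14 ≈ -16.786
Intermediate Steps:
-(-235)/(-14) = -(-235)*(-1)/14 = -47*5/14 = -235/14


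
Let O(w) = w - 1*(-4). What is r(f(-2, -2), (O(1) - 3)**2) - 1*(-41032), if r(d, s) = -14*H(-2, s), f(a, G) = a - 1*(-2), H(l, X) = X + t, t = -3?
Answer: 41018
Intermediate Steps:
O(w) = 4 + w (O(w) = w + 4 = 4 + w)
H(l, X) = -3 + X (H(l, X) = X - 3 = -3 + X)
f(a, G) = 2 + a (f(a, G) = a + 2 = 2 + a)
r(d, s) = 42 - 14*s (r(d, s) = -14*(-3 + s) = 42 - 14*s)
r(f(-2, -2), (O(1) - 3)**2) - 1*(-41032) = (42 - 14*((4 + 1) - 3)**2) - 1*(-41032) = (42 - 14*(5 - 3)**2) + 41032 = (42 - 14*2**2) + 41032 = (42 - 14*4) + 41032 = (42 - 56) + 41032 = -14 + 41032 = 41018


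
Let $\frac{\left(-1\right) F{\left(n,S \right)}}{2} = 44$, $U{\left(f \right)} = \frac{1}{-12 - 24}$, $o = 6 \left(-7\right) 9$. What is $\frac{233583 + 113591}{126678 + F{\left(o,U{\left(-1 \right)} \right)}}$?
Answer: $\frac{173587}{63295} \approx 2.7425$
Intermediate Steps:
$o = -378$ ($o = \left(-42\right) 9 = -378$)
$U{\left(f \right)} = - \frac{1}{36}$ ($U{\left(f \right)} = \frac{1}{-12 - 24} = \frac{1}{-36} = - \frac{1}{36}$)
$F{\left(n,S \right)} = -88$ ($F{\left(n,S \right)} = \left(-2\right) 44 = -88$)
$\frac{233583 + 113591}{126678 + F{\left(o,U{\left(-1 \right)} \right)}} = \frac{233583 + 113591}{126678 - 88} = \frac{347174}{126590} = 347174 \cdot \frac{1}{126590} = \frac{173587}{63295}$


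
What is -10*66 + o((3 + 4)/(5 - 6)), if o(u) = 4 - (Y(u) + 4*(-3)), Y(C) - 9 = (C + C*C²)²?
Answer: -123153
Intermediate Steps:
Y(C) = 9 + (C + C³)² (Y(C) = 9 + (C + C*C²)² = 9 + (C + C³)²)
o(u) = 7 - u²*(1 + u²)² (o(u) = 4 - ((9 + u²*(1 + u²)²) + 4*(-3)) = 4 - ((9 + u²*(1 + u²)²) - 12) = 4 - (-3 + u²*(1 + u²)²) = 4 + (3 - u²*(1 + u²)²) = 7 - u²*(1 + u²)²)
-10*66 + o((3 + 4)/(5 - 6)) = -10*66 + (7 - ((3 + 4)/(5 - 6))²*(1 + ((3 + 4)/(5 - 6))²)²) = -660 + (7 - (7/(-1))²*(1 + (7/(-1))²)²) = -660 + (7 - (7*(-1))²*(1 + (7*(-1))²)²) = -660 + (7 - 1*(-7)²*(1 + (-7)²)²) = -660 + (7 - 1*49*(1 + 49)²) = -660 + (7 - 1*49*50²) = -660 + (7 - 1*49*2500) = -660 + (7 - 122500) = -660 - 122493 = -123153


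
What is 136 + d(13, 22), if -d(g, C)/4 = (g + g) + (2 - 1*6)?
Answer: 48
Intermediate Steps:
d(g, C) = 16 - 8*g (d(g, C) = -4*((g + g) + (2 - 1*6)) = -4*(2*g + (2 - 6)) = -4*(2*g - 4) = -4*(-4 + 2*g) = 16 - 8*g)
136 + d(13, 22) = 136 + (16 - 8*13) = 136 + (16 - 104) = 136 - 88 = 48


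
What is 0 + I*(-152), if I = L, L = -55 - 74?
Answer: 19608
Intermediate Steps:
L = -129
I = -129
0 + I*(-152) = 0 - 129*(-152) = 0 + 19608 = 19608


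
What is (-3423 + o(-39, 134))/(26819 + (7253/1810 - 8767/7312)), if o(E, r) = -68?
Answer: -23101203760/177489560673 ≈ -0.13016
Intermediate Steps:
(-3423 + o(-39, 134))/(26819 + (7253/1810 - 8767/7312)) = (-3423 - 68)/(26819 + (7253/1810 - 8767/7312)) = -3491/(26819 + (7253*(1/1810) - 8767*1/7312)) = -3491/(26819 + (7253/1810 - 8767/7312)) = -3491/(26819 + 18582833/6617360) = -3491/177489560673/6617360 = -3491*6617360/177489560673 = -23101203760/177489560673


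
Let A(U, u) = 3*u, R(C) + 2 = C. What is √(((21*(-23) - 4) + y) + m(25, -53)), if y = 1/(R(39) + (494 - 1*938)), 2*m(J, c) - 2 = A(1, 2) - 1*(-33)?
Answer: I*√309102662/814 ≈ 21.599*I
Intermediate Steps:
R(C) = -2 + C
m(J, c) = 41/2 (m(J, c) = 1 + (3*2 - 1*(-33))/2 = 1 + (6 + 33)/2 = 1 + (½)*39 = 1 + 39/2 = 41/2)
y = -1/407 (y = 1/((-2 + 39) + (494 - 1*938)) = 1/(37 + (494 - 938)) = 1/(37 - 444) = 1/(-407) = -1/407 ≈ -0.0024570)
√(((21*(-23) - 4) + y) + m(25, -53)) = √(((21*(-23) - 4) - 1/407) + 41/2) = √(((-483 - 4) - 1/407) + 41/2) = √((-487 - 1/407) + 41/2) = √(-198210/407 + 41/2) = √(-379733/814) = I*√309102662/814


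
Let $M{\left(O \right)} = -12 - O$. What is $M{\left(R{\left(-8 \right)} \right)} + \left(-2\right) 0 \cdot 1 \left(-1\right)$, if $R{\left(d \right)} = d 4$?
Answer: $20$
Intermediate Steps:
$R{\left(d \right)} = 4 d$
$M{\left(R{\left(-8 \right)} \right)} + \left(-2\right) 0 \cdot 1 \left(-1\right) = \left(-12 - 4 \left(-8\right)\right) + \left(-2\right) 0 \cdot 1 \left(-1\right) = \left(-12 - -32\right) + 0 \left(-1\right) = \left(-12 + 32\right) + 0 = 20 + 0 = 20$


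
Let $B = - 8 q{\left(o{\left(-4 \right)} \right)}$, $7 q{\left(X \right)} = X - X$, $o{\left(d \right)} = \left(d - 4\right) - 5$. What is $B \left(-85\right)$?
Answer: $0$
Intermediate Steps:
$o{\left(d \right)} = -9 + d$ ($o{\left(d \right)} = \left(-4 + d\right) - 5 = -9 + d$)
$q{\left(X \right)} = 0$ ($q{\left(X \right)} = \frac{X - X}{7} = \frac{1}{7} \cdot 0 = 0$)
$B = 0$ ($B = \left(-8\right) 0 = 0$)
$B \left(-85\right) = 0 \left(-85\right) = 0$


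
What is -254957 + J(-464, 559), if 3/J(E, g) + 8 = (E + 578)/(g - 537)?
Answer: -7903700/31 ≈ -2.5496e+5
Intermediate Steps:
J(E, g) = 3/(-8 + (578 + E)/(-537 + g)) (J(E, g) = 3/(-8 + (E + 578)/(g - 537)) = 3/(-8 + (578 + E)/(-537 + g)))
-254957 + J(-464, 559) = -254957 + 3*(-537 + 559)/(4874 - 464 - 8*559) = -254957 + 3*22/(4874 - 464 - 4472) = -254957 + 3*22/(-62) = -254957 + 3*(-1/62)*22 = -254957 - 33/31 = -7903700/31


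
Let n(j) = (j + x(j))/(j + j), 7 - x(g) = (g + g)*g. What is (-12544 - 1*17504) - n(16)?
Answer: -961047/32 ≈ -30033.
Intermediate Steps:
x(g) = 7 - 2*g**2 (x(g) = 7 - (g + g)*g = 7 - 2*g*g = 7 - 2*g**2)
n(j) = (7 + j - 2*j**2)/(2*j) (n(j) = (j + (7 - 2*j**2))/(j + j) = (7 + j - 2*j**2)/((2*j)) = (7 + j - 2*j**2)*(1/(2*j)) = (7 + j - 2*j**2)/(2*j))
(-12544 - 1*17504) - n(16) = (-12544 - 1*17504) - (1/2 - 1*16 + (7/2)/16) = (-12544 - 17504) - (1/2 - 16 + (7/2)*(1/16)) = -30048 - (1/2 - 16 + 7/32) = -30048 - 1*(-489/32) = -30048 + 489/32 = -961047/32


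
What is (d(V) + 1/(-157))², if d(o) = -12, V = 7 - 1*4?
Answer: 3553225/24649 ≈ 144.15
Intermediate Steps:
V = 3 (V = 7 - 4 = 3)
(d(V) + 1/(-157))² = (-12 + 1/(-157))² = (-12 - 1/157)² = (-1885/157)² = 3553225/24649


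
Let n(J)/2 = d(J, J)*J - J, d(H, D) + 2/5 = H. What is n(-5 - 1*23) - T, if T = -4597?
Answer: 31217/5 ≈ 6243.4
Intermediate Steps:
d(H, D) = -2/5 + H
n(J) = -2*J + 2*J*(-2/5 + J) (n(J) = 2*((-2/5 + J)*J - J) = 2*(J*(-2/5 + J) - J) = 2*(-J + J*(-2/5 + J)) = -2*J + 2*J*(-2/5 + J))
n(-5 - 1*23) - T = 2*(-5 - 1*23)*(-7 + 5*(-5 - 1*23))/5 - 1*(-4597) = 2*(-5 - 23)*(-7 + 5*(-5 - 23))/5 + 4597 = (2/5)*(-28)*(-7 + 5*(-28)) + 4597 = (2/5)*(-28)*(-7 - 140) + 4597 = (2/5)*(-28)*(-147) + 4597 = 8232/5 + 4597 = 31217/5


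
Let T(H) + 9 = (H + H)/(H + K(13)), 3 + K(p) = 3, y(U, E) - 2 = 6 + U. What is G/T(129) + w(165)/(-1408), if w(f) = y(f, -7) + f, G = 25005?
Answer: -17604703/4928 ≈ -3572.4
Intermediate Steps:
y(U, E) = 8 + U (y(U, E) = 2 + (6 + U) = 8 + U)
K(p) = 0 (K(p) = -3 + 3 = 0)
T(H) = -7 (T(H) = -9 + (H + H)/(H + 0) = -9 + (2*H)/H = -9 + 2 = -7)
w(f) = 8 + 2*f (w(f) = (8 + f) + f = 8 + 2*f)
G/T(129) + w(165)/(-1408) = 25005/(-7) + (8 + 2*165)/(-1408) = 25005*(-1/7) + (8 + 330)*(-1/1408) = -25005/7 + 338*(-1/1408) = -25005/7 - 169/704 = -17604703/4928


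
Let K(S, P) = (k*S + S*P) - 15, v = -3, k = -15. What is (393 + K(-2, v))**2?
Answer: 171396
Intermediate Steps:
K(S, P) = -15 - 15*S + P*S (K(S, P) = (-15*S + S*P) - 15 = (-15*S + P*S) - 15 = -15 - 15*S + P*S)
(393 + K(-2, v))**2 = (393 + (-15 - 15*(-2) - 3*(-2)))**2 = (393 + (-15 + 30 + 6))**2 = (393 + 21)**2 = 414**2 = 171396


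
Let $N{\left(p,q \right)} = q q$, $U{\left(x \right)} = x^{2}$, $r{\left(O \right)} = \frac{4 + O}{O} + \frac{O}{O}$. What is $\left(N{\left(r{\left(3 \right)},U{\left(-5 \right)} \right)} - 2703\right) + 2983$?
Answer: $905$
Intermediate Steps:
$r{\left(O \right)} = 1 + \frac{4 + O}{O}$ ($r{\left(O \right)} = \frac{4 + O}{O} + 1 = 1 + \frac{4 + O}{O}$)
$N{\left(p,q \right)} = q^{2}$
$\left(N{\left(r{\left(3 \right)},U{\left(-5 \right)} \right)} - 2703\right) + 2983 = \left(\left(\left(-5\right)^{2}\right)^{2} - 2703\right) + 2983 = \left(25^{2} - 2703\right) + 2983 = \left(625 - 2703\right) + 2983 = -2078 + 2983 = 905$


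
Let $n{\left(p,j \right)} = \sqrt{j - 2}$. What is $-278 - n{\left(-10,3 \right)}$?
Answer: $-279$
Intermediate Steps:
$n{\left(p,j \right)} = \sqrt{-2 + j}$
$-278 - n{\left(-10,3 \right)} = -278 - \sqrt{-2 + 3} = -278 - \sqrt{1} = -278 - 1 = -279$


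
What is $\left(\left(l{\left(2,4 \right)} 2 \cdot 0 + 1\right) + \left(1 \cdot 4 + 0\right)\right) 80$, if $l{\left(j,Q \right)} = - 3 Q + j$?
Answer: $400$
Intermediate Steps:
$l{\left(j,Q \right)} = j - 3 Q$
$\left(\left(l{\left(2,4 \right)} 2 \cdot 0 + 1\right) + \left(1 \cdot 4 + 0\right)\right) 80 = \left(\left(\left(2 - 12\right) 2 \cdot 0 + 1\right) + \left(1 \cdot 4 + 0\right)\right) 80 = \left(\left(\left(2 - 12\right) 2 \cdot 0 + 1\right) + \left(4 + 0\right)\right) 80 = \left(\left(\left(-10\right) 2 \cdot 0 + 1\right) + 4\right) 80 = \left(\left(\left(-20\right) 0 + 1\right) + 4\right) 80 = \left(\left(0 + 1\right) + 4\right) 80 = \left(1 + 4\right) 80 = 5 \cdot 80 = 400$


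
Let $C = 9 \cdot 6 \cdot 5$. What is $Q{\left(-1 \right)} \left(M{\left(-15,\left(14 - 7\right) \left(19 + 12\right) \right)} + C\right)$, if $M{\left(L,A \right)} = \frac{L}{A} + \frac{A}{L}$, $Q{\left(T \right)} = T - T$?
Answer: $0$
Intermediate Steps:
$Q{\left(T \right)} = 0$
$M{\left(L,A \right)} = \frac{A}{L} + \frac{L}{A}$
$C = 270$ ($C = 54 \cdot 5 = 270$)
$Q{\left(-1 \right)} \left(M{\left(-15,\left(14 - 7\right) \left(19 + 12\right) \right)} + C\right) = 0 \left(\left(\frac{\left(14 - 7\right) \left(19 + 12\right)}{-15} - \frac{15}{\left(14 - 7\right) \left(19 + 12\right)}\right) + 270\right) = 0 \left(\left(7 \cdot 31 \left(- \frac{1}{15}\right) - \frac{15}{7 \cdot 31}\right) + 270\right) = 0 \left(\left(217 \left(- \frac{1}{15}\right) - \frac{15}{217}\right) + 270\right) = 0 \left(\left(- \frac{217}{15} - \frac{15}{217}\right) + 270\right) = 0 \left(- \frac{47314}{3255} + 270\right) = 0 \cdot \frac{831536}{3255} = 0$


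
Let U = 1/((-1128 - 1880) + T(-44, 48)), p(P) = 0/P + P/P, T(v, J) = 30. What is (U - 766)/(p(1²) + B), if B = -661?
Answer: 760383/655160 ≈ 1.1606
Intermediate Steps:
p(P) = 1 (p(P) = 0 + 1 = 1)
U = -1/2978 (U = 1/((-1128 - 1880) + 30) = 1/(-3008 + 30) = 1/(-2978) = -1/2978 ≈ -0.00033580)
(U - 766)/(p(1²) + B) = (-1/2978 - 766)/(1 - 661) = -2281149/2978/(-660) = -2281149/2978*(-1/660) = 760383/655160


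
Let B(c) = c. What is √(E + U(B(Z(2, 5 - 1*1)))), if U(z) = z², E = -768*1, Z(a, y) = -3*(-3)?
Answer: I*√687 ≈ 26.211*I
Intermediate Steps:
Z(a, y) = 9
E = -768
√(E + U(B(Z(2, 5 - 1*1)))) = √(-768 + 9²) = √(-768 + 81) = √(-687) = I*√687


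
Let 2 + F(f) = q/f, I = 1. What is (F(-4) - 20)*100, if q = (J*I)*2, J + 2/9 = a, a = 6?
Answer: -22400/9 ≈ -2488.9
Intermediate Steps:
J = 52/9 (J = -2/9 + 6 = 52/9 ≈ 5.7778)
q = 104/9 (q = ((52/9)*1)*2 = (52/9)*2 = 104/9 ≈ 11.556)
F(f) = -2 + 104/(9*f)
(F(-4) - 20)*100 = ((-2 + (104/9)/(-4)) - 20)*100 = ((-2 + (104/9)*(-¼)) - 20)*100 = ((-2 - 26/9) - 20)*100 = (-44/9 - 20)*100 = -224/9*100 = -22400/9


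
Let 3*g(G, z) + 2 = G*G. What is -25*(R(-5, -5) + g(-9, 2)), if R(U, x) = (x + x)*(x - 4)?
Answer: -8725/3 ≈ -2908.3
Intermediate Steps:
g(G, z) = -2/3 + G**2/3 (g(G, z) = -2/3 + (G*G)/3 = -2/3 + G**2/3)
R(U, x) = 2*x*(-4 + x) (R(U, x) = (2*x)*(-4 + x) = 2*x*(-4 + x))
-25*(R(-5, -5) + g(-9, 2)) = -25*(2*(-5)*(-4 - 5) + (-2/3 + (1/3)*(-9)**2)) = -25*(2*(-5)*(-9) + (-2/3 + (1/3)*81)) = -25*(90 + (-2/3 + 27)) = -25*(90 + 79/3) = -25*349/3 = -8725/3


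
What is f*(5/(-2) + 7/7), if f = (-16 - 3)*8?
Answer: 228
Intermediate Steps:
f = -152 (f = -19*8 = -152)
f*(5/(-2) + 7/7) = -152*(5/(-2) + 7/7) = -152*(5*(-½) + 7*(⅐)) = -152*(-5/2 + 1) = -152*(-3/2) = 228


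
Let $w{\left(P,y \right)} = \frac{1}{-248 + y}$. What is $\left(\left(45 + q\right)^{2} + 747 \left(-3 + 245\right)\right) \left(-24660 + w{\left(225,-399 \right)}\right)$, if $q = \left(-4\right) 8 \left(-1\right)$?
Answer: $- \frac{2978850285763}{647} \approx -4.6041 \cdot 10^{9}$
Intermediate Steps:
$q = 32$ ($q = \left(-32\right) \left(-1\right) = 32$)
$\left(\left(45 + q\right)^{2} + 747 \left(-3 + 245\right)\right) \left(-24660 + w{\left(225,-399 \right)}\right) = \left(\left(45 + 32\right)^{2} + 747 \left(-3 + 245\right)\right) \left(-24660 + \frac{1}{-248 - 399}\right) = \left(77^{2} + 747 \cdot 242\right) \left(-24660 + \frac{1}{-647}\right) = \left(5929 + 180774\right) \left(-24660 - \frac{1}{647}\right) = 186703 \left(- \frac{15955021}{647}\right) = - \frac{2978850285763}{647}$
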